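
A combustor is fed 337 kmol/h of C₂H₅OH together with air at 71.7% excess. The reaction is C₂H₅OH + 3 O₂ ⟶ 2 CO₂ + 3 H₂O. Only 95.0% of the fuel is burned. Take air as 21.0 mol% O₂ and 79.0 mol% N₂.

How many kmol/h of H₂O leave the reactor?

Stoichiometric O₂ = 3 × 337 = 1011 kmol/h; O₂ fed = 1011 × 1.717 = 1736 kmol/h.
N₂ fed = 1736 × 79/21 = 6530 kmol/h.
Fuel reacted = 0.95 × 337 → ξ = 320.1 kmol/h.
Outlet (n = n₀ + ν ξ):
  C₂H₅OH: 337 − 1(320.1) = 16.85
  O₂: 1736 − 3(320.1) = 775.4
  N₂: 6530 (inert)
  CO₂: 0 + 2(320.1) = 640.3
  H₂O: 0 + 3(320.1) = 960.4

960 kmol/h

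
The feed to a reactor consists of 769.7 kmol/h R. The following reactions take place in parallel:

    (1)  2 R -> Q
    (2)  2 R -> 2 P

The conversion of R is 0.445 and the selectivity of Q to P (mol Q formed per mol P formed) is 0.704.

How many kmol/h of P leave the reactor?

142 kmol/h

Conversion of R: R consumed = 0.445 × 769.7 = 342.5 kmol/h = 2ξ₁ + 2ξ₂.
Selectivity: 1ξ₁ / (2ξ₂) = 0.704 → ξ₁ = 1.408 ξ₂.
Substitute: (2·1.408 + 2) ξ₂ = 342.5 → ξ₂ = 71.12 kmol/h, ξ₁ = 100.1 kmol/h.
Outlet amounts (n = n₀ + Σ ν·ξ):
  R: 769.7 − 2(100.1) − 2(71.12) = 427.2
  Q: 0 + 1(100.1) = 100.1
  P: 0 + 2(71.12) = 142.2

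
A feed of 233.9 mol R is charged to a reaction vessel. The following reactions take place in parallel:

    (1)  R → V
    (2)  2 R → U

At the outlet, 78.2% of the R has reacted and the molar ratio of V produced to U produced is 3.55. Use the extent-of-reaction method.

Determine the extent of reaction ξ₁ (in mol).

Conversion of R: R consumed = 0.782 × 233.9 = 182.9 mol = 1ξ₁ + 2ξ₂.
Selectivity: 1ξ₁ / (1ξ₂) = 3.55 → ξ₁ = 3.55 ξ₂.
Substitute: (1·3.55 + 2) ξ₂ = 182.9 → ξ₂ = 32.96 mol, ξ₁ = 117 mol.
Outlet amounts (n = n₀ + Σ ν·ξ):
  R: 233.9 − 1(117) − 2(32.96) = 50.99
  V: 0 + 1(117) = 117
  U: 0 + 1(32.96) = 32.96

ξ₁ = 117 mol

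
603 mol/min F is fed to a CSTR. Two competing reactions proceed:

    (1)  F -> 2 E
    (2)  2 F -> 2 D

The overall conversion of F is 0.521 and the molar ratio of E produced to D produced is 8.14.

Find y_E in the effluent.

0.59

Conversion of F: F consumed = 0.521 × 603 = 314.2 mol/min = 1ξ₁ + 2ξ₂.
Selectivity: 2ξ₁ / (2ξ₂) = 8.14 → ξ₁ = 8.14 ξ₂.
Substitute: (1·8.14 + 2) ξ₂ = 314.2 → ξ₂ = 30.98 mol/min, ξ₁ = 252.2 mol/min.
Outlet amounts (n = n₀ + Σ ν·ξ):
  F: 603 − 1(252.2) − 2(30.98) = 288.8
  E: 0 + 2(252.2) = 504.4
  D: 0 + 2(30.98) = 61.97
Total out = 855.2 mol/min; y_E = 504.4 / 855.2 = 0.5898.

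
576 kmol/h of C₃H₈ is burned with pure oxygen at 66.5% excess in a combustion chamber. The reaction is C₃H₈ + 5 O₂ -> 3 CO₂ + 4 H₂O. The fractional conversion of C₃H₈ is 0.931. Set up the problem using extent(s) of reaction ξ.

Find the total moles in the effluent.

Stoichiometric O₂ = 5 × 576 = 2880 kmol/h; O₂ fed = 2880 × 1.665 = 4795 kmol/h.
Fuel reacted = 0.931 × 576 → ξ = 536.3 kmol/h.
Outlet (n = n₀ + ν ξ):
  C₃H₈: 576 − 1(536.3) = 39.74
  O₂: 4795 − 5(536.3) = 2114
  CO₂: 0 + 3(536.3) = 1609
  H₂O: 0 + 4(536.3) = 2145
Total out = 39.74 + 2114 + 1609 + 2145 = 5907 kmol/h.

5910 kmol/h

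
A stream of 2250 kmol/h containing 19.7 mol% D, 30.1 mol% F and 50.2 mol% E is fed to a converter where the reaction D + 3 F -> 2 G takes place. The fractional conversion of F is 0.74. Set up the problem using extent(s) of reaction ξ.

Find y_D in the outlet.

0.144

F reacted = 0.74 × 677.2 = 501.2 kmol/h; ν_F = −3, so ξ = 501.2/3 = 167.1 kmol/h.
Outlet amounts (n = n₀ + ν ξ):
  D: 443.2 − 1(167.1) = 276.2
  F: 677.2 − 3(167.1) = 176.1
  G: 0 + 2(167.1) = 334.1
  E: 1130 (inert)
Total out = 1916 kmol/h; y_D = 276.2 / 1916 = 0.1442.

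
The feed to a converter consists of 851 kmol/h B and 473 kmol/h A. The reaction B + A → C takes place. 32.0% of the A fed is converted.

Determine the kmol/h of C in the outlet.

A reacted = 0.32 × 473 = 151.4 kmol/h; ν_A = −1, so ξ = 151.4/1 = 151.4 kmol/h.
Outlet amounts (n = n₀ + ν ξ):
  B: 851 − 1(151.4) = 699.6
  A: 473 − 1(151.4) = 321.6
  C: 0 + 1(151.4) = 151.4

151 kmol/h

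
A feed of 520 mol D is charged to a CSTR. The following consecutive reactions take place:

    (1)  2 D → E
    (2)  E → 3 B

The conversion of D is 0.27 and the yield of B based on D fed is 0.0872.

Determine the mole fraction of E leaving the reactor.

0.115

Conversion of D: D consumed = 2ξ₁ = 0.27 × 520 → ξ₁ = 70.2 mol.
Yield of B: 3ξ₂ / 520 = 0.0872 → ξ₂ = 15.11 mol.
Outlet amounts (n = n₀ + Σ ν·ξ):
  D: 520 − 2(70.2) = 379.6
  E: 0 + 1(70.2) − 1(15.11) = 55.09
  B: 0 + 3(15.11) = 45.34
Total out = 480 mol; y_E = 55.09 / 480 = 0.1148.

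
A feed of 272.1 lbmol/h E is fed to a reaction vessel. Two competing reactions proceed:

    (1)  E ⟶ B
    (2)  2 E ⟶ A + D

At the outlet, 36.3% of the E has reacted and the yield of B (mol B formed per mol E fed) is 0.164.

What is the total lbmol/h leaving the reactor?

272 lbmol/h

Yield of B: 1ξ₁ / 272.1 = 0.164 → ξ₁ = 44.62 lbmol/h.
Conversion of E: 1ξ₁ + 2ξ₂ = 0.363 × 272.1 = 98.77 → ξ₂ = 27.07 lbmol/h.
Outlet amounts (n = n₀ + Σ ν·ξ):
  E: 272.1 − 1(44.62) − 2(27.07) = 173.3
  B: 0 + 1(44.62) = 44.62
  A: 0 + 1(27.07) = 27.07
  D: 0 + 1(27.07) = 27.07
Total out = 173.3 + 44.62 + 27.07 + 27.07 = 272.1 lbmol/h.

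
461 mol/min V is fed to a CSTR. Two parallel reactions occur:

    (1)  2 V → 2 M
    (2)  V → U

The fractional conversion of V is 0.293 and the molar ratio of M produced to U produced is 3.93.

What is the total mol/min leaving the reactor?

461 mol/min

Conversion of V: V consumed = 0.293 × 461 = 135.1 mol/min = 2ξ₁ + 1ξ₂.
Selectivity: 2ξ₁ / (1ξ₂) = 3.93 → ξ₁ = 1.965 ξ₂.
Substitute: (2·1.965 + 1) ξ₂ = 135.1 → ξ₂ = 27.4 mol/min, ξ₁ = 53.84 mol/min.
Outlet amounts (n = n₀ + Σ ν·ξ):
  V: 461 − 2(53.84) − 1(27.4) = 325.9
  M: 0 + 2(53.84) = 107.7
  U: 0 + 1(27.4) = 27.4
Total out = 325.9 + 107.7 + 27.4 = 461 mol/min.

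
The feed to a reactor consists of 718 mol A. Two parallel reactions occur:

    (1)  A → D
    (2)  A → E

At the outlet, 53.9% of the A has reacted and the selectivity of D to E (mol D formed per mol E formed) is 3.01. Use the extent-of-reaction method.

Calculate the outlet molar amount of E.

Conversion of A: A consumed = 0.539 × 718 = 387 mol = 1ξ₁ + 1ξ₂.
Selectivity: 1ξ₁ / (1ξ₂) = 3.01 → ξ₁ = 3.01 ξ₂.
Substitute: (1·3.01 + 1) ξ₂ = 387 → ξ₂ = 96.51 mol, ξ₁ = 290.5 mol.
Outlet amounts (n = n₀ + Σ ν·ξ):
  A: 718 − 1(290.5) − 1(96.51) = 331
  D: 0 + 1(290.5) = 290.5
  E: 0 + 1(96.51) = 96.51

96.5 mol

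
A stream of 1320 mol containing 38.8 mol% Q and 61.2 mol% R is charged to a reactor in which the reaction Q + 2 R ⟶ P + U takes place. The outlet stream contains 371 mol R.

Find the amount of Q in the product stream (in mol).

For R: n = n₀ − 2ξ → 371 = 807.8 − 2ξ, giving ξ = 218.4 mol.
Outlet amounts (n = n₀ + ν ξ):
  Q: 512.2 − 1(218.4) = 293.7
  R: 807.8 − 2(218.4) = 371
  P: 0 + 1(218.4) = 218.4
  U: 0 + 1(218.4) = 218.4

294 mol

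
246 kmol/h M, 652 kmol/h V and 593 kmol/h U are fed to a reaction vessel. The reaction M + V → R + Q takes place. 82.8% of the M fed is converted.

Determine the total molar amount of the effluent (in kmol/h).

1490 kmol/h

M reacted = 0.828 × 246 = 203.7 kmol/h; ν_M = −1, so ξ = 203.7/1 = 203.7 kmol/h.
Outlet amounts (n = n₀ + ν ξ):
  M: 246 − 1(203.7) = 42.31
  V: 652 − 1(203.7) = 448.3
  R: 0 + 1(203.7) = 203.7
  Q: 0 + 1(203.7) = 203.7
  U: 593 (inert)
Total out = 42.31 + 448.3 + 203.7 + 203.7 + 593 = 1491 kmol/h.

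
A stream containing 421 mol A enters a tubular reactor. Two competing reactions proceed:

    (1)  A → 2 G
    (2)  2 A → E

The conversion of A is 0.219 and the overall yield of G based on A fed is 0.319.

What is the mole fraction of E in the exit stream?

0.0263

Yield of G: 2ξ₁ / 421 = 0.319 → ξ₁ = 67.15 mol.
Conversion of A: 1ξ₁ + 2ξ₂ = 0.219 × 421 = 92.2 → ξ₂ = 12.52 mol.
Outlet amounts (n = n₀ + Σ ν·ξ):
  A: 421 − 1(67.15) − 2(12.52) = 328.8
  G: 0 + 2(67.15) = 134.3
  E: 0 + 1(12.52) = 12.52
Total out = 475.6 mol; y_E = 12.52 / 475.6 = 0.02633.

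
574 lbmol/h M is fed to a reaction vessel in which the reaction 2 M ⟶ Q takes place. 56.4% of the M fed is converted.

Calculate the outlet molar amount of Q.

M reacted = 0.564 × 574 = 323.7 lbmol/h; ν_M = −2, so ξ = 323.7/2 = 161.9 lbmol/h.
Outlet amounts (n = n₀ + ν ξ):
  M: 574 − 2(161.9) = 250.3
  Q: 0 + 1(161.9) = 161.9

162 lbmol/h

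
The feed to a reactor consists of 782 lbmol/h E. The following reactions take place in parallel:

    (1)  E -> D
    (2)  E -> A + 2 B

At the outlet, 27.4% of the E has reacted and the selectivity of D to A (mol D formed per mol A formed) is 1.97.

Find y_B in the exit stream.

0.156

Conversion of E: E consumed = 0.274 × 782 = 214.3 lbmol/h = 1ξ₁ + 1ξ₂.
Selectivity: 1ξ₁ / (1ξ₂) = 1.97 → ξ₁ = 1.97 ξ₂.
Substitute: (1·1.97 + 1) ξ₂ = 214.3 → ξ₂ = 72.14 lbmol/h, ξ₁ = 142.1 lbmol/h.
Outlet amounts (n = n₀ + Σ ν·ξ):
  E: 782 − 1(142.1) − 1(72.14) = 567.7
  D: 0 + 1(142.1) = 142.1
  A: 0 + 1(72.14) = 72.14
  B: 0 + 2(72.14) = 144.3
Total out = 926.3 lbmol/h; y_B = 144.3 / 926.3 = 0.1558.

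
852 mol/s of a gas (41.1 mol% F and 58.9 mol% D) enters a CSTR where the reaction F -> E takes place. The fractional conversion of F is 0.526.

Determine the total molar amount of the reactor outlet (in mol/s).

F reacted = 0.526 × 350.2 = 184.2 mol/s; ν_F = −1, so ξ = 184.2/1 = 184.2 mol/s.
Outlet amounts (n = n₀ + ν ξ):
  F: 350.2 − 1(184.2) = 166
  E: 0 + 1(184.2) = 184.2
  D: 501.8 (inert)
Total out = 166 + 184.2 + 501.8 = 852 mol/s.

852 mol/s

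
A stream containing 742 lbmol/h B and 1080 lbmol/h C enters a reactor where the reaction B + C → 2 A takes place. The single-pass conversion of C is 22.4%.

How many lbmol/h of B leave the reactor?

C reacted = 0.224 × 1080 = 241.9 lbmol/h; ν_C = −1, so ξ = 241.9/1 = 241.9 lbmol/h.
Outlet amounts (n = n₀ + ν ξ):
  B: 742 − 1(241.9) = 500.1
  C: 1080 − 1(241.9) = 838.1
  A: 0 + 2(241.9) = 483.8

500 lbmol/h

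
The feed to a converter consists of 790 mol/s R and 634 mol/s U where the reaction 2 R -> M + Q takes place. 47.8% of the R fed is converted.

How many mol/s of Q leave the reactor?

189 mol/s

R reacted = 0.478 × 790 = 377.6 mol/s; ν_R = −2, so ξ = 377.6/2 = 188.8 mol/s.
Outlet amounts (n = n₀ + ν ξ):
  R: 790 − 2(188.8) = 412.4
  M: 0 + 1(188.8) = 188.8
  Q: 0 + 1(188.8) = 188.8
  U: 634 (inert)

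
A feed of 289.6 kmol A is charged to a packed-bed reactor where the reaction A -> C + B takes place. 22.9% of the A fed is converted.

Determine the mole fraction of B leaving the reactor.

0.186

A reacted = 0.229 × 289.6 = 66.32 kmol; ν_A = −1, so ξ = 66.32/1 = 66.32 kmol.
Outlet amounts (n = n₀ + ν ξ):
  A: 289.6 − 1(66.32) = 223.3
  C: 0 + 1(66.32) = 66.32
  B: 0 + 1(66.32) = 66.32
Total out = 355.9 kmol; y_B = 66.32 / 355.9 = 0.1863.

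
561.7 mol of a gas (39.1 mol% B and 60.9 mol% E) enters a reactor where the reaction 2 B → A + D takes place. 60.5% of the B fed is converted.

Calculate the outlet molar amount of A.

66.4 mol

B reacted = 0.605 × 219.6 = 132.9 mol; ν_B = −2, so ξ = 132.9/2 = 66.44 mol.
Outlet amounts (n = n₀ + ν ξ):
  B: 219.6 − 2(66.44) = 86.75
  A: 0 + 1(66.44) = 66.44
  D: 0 + 1(66.44) = 66.44
  E: 342.1 (inert)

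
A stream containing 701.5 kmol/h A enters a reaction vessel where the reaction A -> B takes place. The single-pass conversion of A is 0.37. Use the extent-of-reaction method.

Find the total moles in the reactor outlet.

A reacted = 0.37 × 701.5 = 259.6 kmol/h; ν_A = −1, so ξ = 259.6/1 = 259.6 kmol/h.
Outlet amounts (n = n₀ + ν ξ):
  A: 701.5 − 1(259.6) = 441.9
  B: 0 + 1(259.6) = 259.6
Total out = 441.9 + 259.6 = 701.5 kmol/h.

702 kmol/h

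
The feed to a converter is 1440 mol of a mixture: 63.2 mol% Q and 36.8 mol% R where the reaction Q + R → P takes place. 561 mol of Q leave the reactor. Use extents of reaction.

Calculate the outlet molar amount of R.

For Q: n = n₀ − 1ξ → 561 = 910.1 − 1ξ, giving ξ = 349.1 mol.
Outlet amounts (n = n₀ + ν ξ):
  Q: 910.1 − 1(349.1) = 561
  R: 529.9 − 1(349.1) = 180.8
  P: 0 + 1(349.1) = 349.1

181 mol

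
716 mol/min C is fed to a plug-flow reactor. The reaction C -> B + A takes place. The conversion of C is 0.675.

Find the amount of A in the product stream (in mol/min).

483 mol/min

C reacted = 0.675 × 716 = 483.3 mol/min; ν_C = −1, so ξ = 483.3/1 = 483.3 mol/min.
Outlet amounts (n = n₀ + ν ξ):
  C: 716 − 1(483.3) = 232.7
  B: 0 + 1(483.3) = 483.3
  A: 0 + 1(483.3) = 483.3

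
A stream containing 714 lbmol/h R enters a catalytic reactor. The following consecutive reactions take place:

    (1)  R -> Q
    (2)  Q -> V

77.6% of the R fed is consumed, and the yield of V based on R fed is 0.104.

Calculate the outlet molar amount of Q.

Conversion of R: R consumed = 1ξ₁ = 0.776 × 714 → ξ₁ = 554.1 lbmol/h.
Yield of V: 1ξ₂ / 714 = 0.104 → ξ₂ = 74.26 lbmol/h.
Outlet amounts (n = n₀ + Σ ν·ξ):
  R: 714 − 1(554.1) = 159.9
  Q: 0 + 1(554.1) − 1(74.26) = 479.8
  V: 0 + 1(74.26) = 74.26

480 lbmol/h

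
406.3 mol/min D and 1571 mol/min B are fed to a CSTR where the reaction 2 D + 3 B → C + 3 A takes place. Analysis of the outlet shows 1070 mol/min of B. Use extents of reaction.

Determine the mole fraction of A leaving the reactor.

For B: n = n₀ − 3ξ → 1070 = 1571 − 3ξ, giving ξ = 167 mol/min.
Outlet amounts (n = n₀ + ν ξ):
  D: 406.3 − 2(167) = 72.3
  B: 1571 − 3(167) = 1070
  C: 0 + 1(167) = 167
  A: 0 + 3(167) = 501
Total out = 1810 mol/min; y_A = 501 / 1810 = 0.2767.

0.277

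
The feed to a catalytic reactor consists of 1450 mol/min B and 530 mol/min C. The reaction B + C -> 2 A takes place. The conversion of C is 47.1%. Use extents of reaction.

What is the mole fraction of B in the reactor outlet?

C reacted = 0.471 × 530 = 249.6 mol/min; ν_C = −1, so ξ = 249.6/1 = 249.6 mol/min.
Outlet amounts (n = n₀ + ν ξ):
  B: 1450 − 1(249.6) = 1200
  C: 530 − 1(249.6) = 280.4
  A: 0 + 2(249.6) = 499.3
Total out = 1980 mol/min; y_B = 1200 / 1980 = 0.6062.

0.606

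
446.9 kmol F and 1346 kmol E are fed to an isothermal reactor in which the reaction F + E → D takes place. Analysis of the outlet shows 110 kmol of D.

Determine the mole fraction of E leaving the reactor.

For D: n = n₀ + 1ξ → 110 = 0 + 1ξ, giving ξ = 110 kmol.
Outlet amounts (n = n₀ + ν ξ):
  F: 446.9 − 1(110) = 336.9
  E: 1346 − 1(110) = 1236
  D: 0 + 1(110) = 110
Total out = 1683 kmol; y_E = 1236 / 1683 = 0.7344.

0.734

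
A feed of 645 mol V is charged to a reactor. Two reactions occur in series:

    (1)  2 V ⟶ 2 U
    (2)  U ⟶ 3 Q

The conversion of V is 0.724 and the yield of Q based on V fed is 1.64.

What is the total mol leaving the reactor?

1350 mol

Conversion of V: V consumed = 2ξ₁ = 0.724 × 645 → ξ₁ = 233.5 mol.
Yield of Q: 3ξ₂ / 645 = 1.64 → ξ₂ = 352.6 mol.
Outlet amounts (n = n₀ + Σ ν·ξ):
  V: 645 − 2(233.5) = 178
  U: 0 + 2(233.5) − 1(352.6) = 114.4
  Q: 0 + 3(352.6) = 1058
Total out = 178 + 114.4 + 1058 = 1350 mol.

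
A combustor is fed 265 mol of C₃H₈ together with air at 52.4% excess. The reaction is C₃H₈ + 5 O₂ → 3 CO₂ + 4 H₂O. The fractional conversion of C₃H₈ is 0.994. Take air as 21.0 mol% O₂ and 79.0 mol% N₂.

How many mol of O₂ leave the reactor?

702 mol

Stoichiometric O₂ = 5 × 265 = 1325 mol; O₂ fed = 1325 × 1.524 = 2019 mol.
N₂ fed = 2019 × 79/21 = 7596 mol.
Fuel reacted = 0.994 × 265 → ξ = 263.4 mol.
Outlet (n = n₀ + ν ξ):
  C₃H₈: 265 − 1(263.4) = 1.59
  O₂: 2019 − 5(263.4) = 702.2
  N₂: 7596 (inert)
  CO₂: 0 + 3(263.4) = 790.2
  H₂O: 0 + 4(263.4) = 1054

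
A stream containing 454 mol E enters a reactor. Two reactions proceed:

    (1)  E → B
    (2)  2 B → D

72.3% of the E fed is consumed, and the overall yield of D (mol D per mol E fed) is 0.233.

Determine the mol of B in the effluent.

117 mol

Conversion of E: E consumed = 1ξ₁ = 0.723 × 454 → ξ₁ = 328.2 mol.
Yield of D: 1ξ₂ / 454 = 0.233 → ξ₂ = 105.8 mol.
Outlet amounts (n = n₀ + Σ ν·ξ):
  E: 454 − 1(328.2) = 125.8
  B: 0 + 1(328.2) − 2(105.8) = 116.7
  D: 0 + 1(105.8) = 105.8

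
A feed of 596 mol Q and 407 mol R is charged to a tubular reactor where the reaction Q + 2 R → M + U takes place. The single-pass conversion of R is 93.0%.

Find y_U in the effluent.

0.233

R reacted = 0.93 × 407 = 378.5 mol; ν_R = −2, so ξ = 378.5/2 = 189.3 mol.
Outlet amounts (n = n₀ + ν ξ):
  Q: 596 − 1(189.3) = 406.7
  R: 407 − 2(189.3) = 28.49
  M: 0 + 1(189.3) = 189.3
  U: 0 + 1(189.3) = 189.3
Total out = 813.7 mol; y_U = 189.3 / 813.7 = 0.2326.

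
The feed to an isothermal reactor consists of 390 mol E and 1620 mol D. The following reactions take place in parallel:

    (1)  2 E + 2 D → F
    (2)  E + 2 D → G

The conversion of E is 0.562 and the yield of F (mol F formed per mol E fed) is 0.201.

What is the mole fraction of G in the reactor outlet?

Yield of F: 1ξ₁ / 390 = 0.201 → ξ₁ = 78.39 mol.
Conversion of E: 2ξ₁ + 1ξ₂ = 0.562 × 390 = 219.2 → ξ₂ = 62.4 mol.
Outlet amounts (n = n₀ + Σ ν·ξ):
  E: 390 − 2(78.39) − 1(62.4) = 170.8
  D: 1620 − 2(78.39) − 2(62.4) = 1338
  F: 0 + 1(78.39) = 78.39
  G: 0 + 1(62.4) = 62.4
Total out = 1650 mol; y_G = 62.4 / 1650 = 0.03782.

0.0378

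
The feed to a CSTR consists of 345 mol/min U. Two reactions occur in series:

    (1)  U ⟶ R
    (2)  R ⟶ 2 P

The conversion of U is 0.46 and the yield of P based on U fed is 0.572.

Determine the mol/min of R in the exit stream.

Conversion of U: U consumed = 1ξ₁ = 0.46 × 345 → ξ₁ = 158.7 mol/min.
Yield of P: 2ξ₂ / 345 = 0.572 → ξ₂ = 98.67 mol/min.
Outlet amounts (n = n₀ + Σ ν·ξ):
  U: 345 − 1(158.7) = 186.3
  R: 0 + 1(158.7) − 1(98.67) = 60.03
  P: 0 + 2(98.67) = 197.3

60 mol/min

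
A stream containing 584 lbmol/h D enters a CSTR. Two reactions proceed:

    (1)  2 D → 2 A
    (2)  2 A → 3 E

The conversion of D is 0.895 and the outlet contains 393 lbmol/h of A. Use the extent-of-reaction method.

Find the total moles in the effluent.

649 lbmol/h

Conversion of D: D consumed = 2ξ₁ = 0.895 × 584 → ξ₁ = 261.3 lbmol/h.
A balance: n_A = 0 + 2ξ₁ − 2ξ₂ = 393 → ξ₂ = (2·261.3 − 393)/2 = 64.84 lbmol/h.
Outlet amounts (n = n₀ + Σ ν·ξ):
  D: 584 − 2(261.3) = 61.32
  A: 0 + 2(261.3) − 2(64.84) = 393
  E: 0 + 3(64.84) = 194.5
Total out = 61.32 + 393 + 194.5 = 648.8 lbmol/h.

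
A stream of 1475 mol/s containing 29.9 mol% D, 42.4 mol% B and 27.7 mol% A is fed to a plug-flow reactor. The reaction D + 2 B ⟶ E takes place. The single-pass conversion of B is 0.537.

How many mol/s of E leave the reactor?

B reacted = 0.537 × 625.4 = 335.8 mol/s; ν_B = −2, so ξ = 335.8/2 = 167.9 mol/s.
Outlet amounts (n = n₀ + ν ξ):
  D: 441 − 1(167.9) = 273.1
  B: 625.4 − 2(167.9) = 289.6
  E: 0 + 1(167.9) = 167.9
  A: 408.6 (inert)

168 mol/s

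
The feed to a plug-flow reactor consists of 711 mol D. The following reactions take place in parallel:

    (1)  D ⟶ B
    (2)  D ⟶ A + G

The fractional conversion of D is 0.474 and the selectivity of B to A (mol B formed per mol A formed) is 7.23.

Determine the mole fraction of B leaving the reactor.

Conversion of D: D consumed = 0.474 × 711 = 337 mol = 1ξ₁ + 1ξ₂.
Selectivity: 1ξ₁ / (1ξ₂) = 7.23 → ξ₁ = 7.23 ξ₂.
Substitute: (1·7.23 + 1) ξ₂ = 337 → ξ₂ = 40.95 mol, ξ₁ = 296.1 mol.
Outlet amounts (n = n₀ + Σ ν·ξ):
  D: 711 − 1(296.1) − 1(40.95) = 374
  B: 0 + 1(296.1) = 296.1
  A: 0 + 1(40.95) = 40.95
  G: 0 + 1(40.95) = 40.95
Total out = 751.9 mol; y_B = 296.1 / 751.9 = 0.3937.

0.394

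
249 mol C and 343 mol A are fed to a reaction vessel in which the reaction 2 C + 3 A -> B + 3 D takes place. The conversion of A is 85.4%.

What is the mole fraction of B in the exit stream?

A reacted = 0.854 × 343 = 292.9 mol; ν_A = −3, so ξ = 292.9/3 = 97.64 mol.
Outlet amounts (n = n₀ + ν ξ):
  C: 249 − 2(97.64) = 53.72
  A: 343 − 3(97.64) = 50.08
  B: 0 + 1(97.64) = 97.64
  D: 0 + 3(97.64) = 292.9
Total out = 494.4 mol; y_B = 97.64 / 494.4 = 0.1975.

0.198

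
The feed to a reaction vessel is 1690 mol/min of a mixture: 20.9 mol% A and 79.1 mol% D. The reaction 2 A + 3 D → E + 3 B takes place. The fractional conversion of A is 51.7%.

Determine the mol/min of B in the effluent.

A reacted = 0.517 × 353.2 = 182.6 mol/min; ν_A = −2, so ξ = 182.6/2 = 91.3 mol/min.
Outlet amounts (n = n₀ + ν ξ):
  A: 353.2 − 2(91.3) = 170.6
  D: 1337 − 3(91.3) = 1063
  E: 0 + 1(91.3) = 91.3
  B: 0 + 3(91.3) = 273.9

274 mol/min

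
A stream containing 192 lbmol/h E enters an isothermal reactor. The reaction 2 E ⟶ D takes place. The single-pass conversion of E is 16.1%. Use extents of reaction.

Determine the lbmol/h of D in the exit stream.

15.5 lbmol/h

E reacted = 0.161 × 192 = 30.91 lbmol/h; ν_E = −2, so ξ = 30.91/2 = 15.46 lbmol/h.
Outlet amounts (n = n₀ + ν ξ):
  E: 192 − 2(15.46) = 161.1
  D: 0 + 1(15.46) = 15.46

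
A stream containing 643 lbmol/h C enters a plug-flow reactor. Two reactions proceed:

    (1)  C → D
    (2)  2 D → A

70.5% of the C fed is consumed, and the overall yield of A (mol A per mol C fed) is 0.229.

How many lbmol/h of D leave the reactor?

159 lbmol/h

Conversion of C: C consumed = 1ξ₁ = 0.705 × 643 → ξ₁ = 453.3 lbmol/h.
Yield of A: 1ξ₂ / 643 = 0.229 → ξ₂ = 147.2 lbmol/h.
Outlet amounts (n = n₀ + Σ ν·ξ):
  C: 643 − 1(453.3) = 189.7
  D: 0 + 1(453.3) − 2(147.2) = 158.8
  A: 0 + 1(147.2) = 147.2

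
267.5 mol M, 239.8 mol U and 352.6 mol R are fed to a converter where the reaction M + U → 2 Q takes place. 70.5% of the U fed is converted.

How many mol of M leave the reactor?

98.4 mol

U reacted = 0.705 × 239.8 = 169.1 mol; ν_U = −1, so ξ = 169.1/1 = 169.1 mol.
Outlet amounts (n = n₀ + ν ξ):
  M: 267.5 − 1(169.1) = 98.44
  U: 239.8 − 1(169.1) = 70.74
  Q: 0 + 2(169.1) = 338.1
  R: 352.6 (inert)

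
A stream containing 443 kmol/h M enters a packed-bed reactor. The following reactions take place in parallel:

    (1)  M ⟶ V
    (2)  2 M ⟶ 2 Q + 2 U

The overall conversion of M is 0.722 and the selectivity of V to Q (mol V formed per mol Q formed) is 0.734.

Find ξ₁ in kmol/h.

Conversion of M: M consumed = 0.722 × 443 = 319.8 kmol/h = 1ξ₁ + 2ξ₂.
Selectivity: 1ξ₁ / (2ξ₂) = 0.734 → ξ₁ = 1.468 ξ₂.
Substitute: (1·1.468 + 2) ξ₂ = 319.8 → ξ₂ = 92.23 kmol/h, ξ₁ = 135.4 kmol/h.
Outlet amounts (n = n₀ + Σ ν·ξ):
  M: 443 − 1(135.4) − 2(92.23) = 123.2
  V: 0 + 1(135.4) = 135.4
  Q: 0 + 2(92.23) = 184.5
  U: 0 + 2(92.23) = 184.5

ξ₁ = 135 kmol/h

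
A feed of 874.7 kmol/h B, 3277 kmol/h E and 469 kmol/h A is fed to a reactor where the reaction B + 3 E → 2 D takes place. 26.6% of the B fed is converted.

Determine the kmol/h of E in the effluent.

B reacted = 0.266 × 874.7 = 232.7 kmol/h; ν_B = −1, so ξ = 232.7/1 = 232.7 kmol/h.
Outlet amounts (n = n₀ + ν ξ):
  B: 874.7 − 1(232.7) = 642
  E: 3277 − 3(232.7) = 2579
  D: 0 + 2(232.7) = 465.3
  A: 469 (inert)

2580 kmol/h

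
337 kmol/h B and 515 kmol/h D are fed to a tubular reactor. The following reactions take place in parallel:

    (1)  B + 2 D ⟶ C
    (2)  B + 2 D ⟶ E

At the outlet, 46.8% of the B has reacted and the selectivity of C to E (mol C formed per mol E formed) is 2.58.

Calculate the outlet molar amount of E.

44.1 kmol/h

Conversion of B: B consumed = 0.468 × 337 = 157.7 kmol/h = 1ξ₁ + 1ξ₂.
Selectivity: 1ξ₁ / (1ξ₂) = 2.58 → ξ₁ = 2.58 ξ₂.
Substitute: (1·2.58 + 1) ξ₂ = 157.7 → ξ₂ = 44.05 kmol/h, ξ₁ = 113.7 kmol/h.
Outlet amounts (n = n₀ + Σ ν·ξ):
  B: 337 − 1(113.7) − 1(44.05) = 179.3
  D: 515 − 2(113.7) − 2(44.05) = 199.6
  C: 0 + 1(113.7) = 113.7
  E: 0 + 1(44.05) = 44.05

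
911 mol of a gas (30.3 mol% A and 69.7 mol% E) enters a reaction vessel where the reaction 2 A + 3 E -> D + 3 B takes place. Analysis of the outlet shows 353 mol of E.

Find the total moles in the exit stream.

For E: n = n₀ − 3ξ → 353 = 635 − 3ξ, giving ξ = 93.99 mol.
Outlet amounts (n = n₀ + ν ξ):
  A: 276 − 2(93.99) = 88.05
  E: 635 − 3(93.99) = 353
  D: 0 + 1(93.99) = 93.99
  B: 0 + 3(93.99) = 282
Total out = 88.05 + 353 + 93.99 + 282 = 817 mol.

817 mol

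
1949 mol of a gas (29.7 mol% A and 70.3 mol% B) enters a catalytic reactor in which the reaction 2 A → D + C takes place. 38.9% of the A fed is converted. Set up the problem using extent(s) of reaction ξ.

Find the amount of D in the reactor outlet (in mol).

113 mol

A reacted = 0.389 × 578.9 = 225.2 mol; ν_A = −2, so ξ = 225.2/2 = 112.6 mol.
Outlet amounts (n = n₀ + ν ξ):
  A: 578.9 − 2(112.6) = 353.7
  D: 0 + 1(112.6) = 112.6
  C: 0 + 1(112.6) = 112.6
  B: 1370 (inert)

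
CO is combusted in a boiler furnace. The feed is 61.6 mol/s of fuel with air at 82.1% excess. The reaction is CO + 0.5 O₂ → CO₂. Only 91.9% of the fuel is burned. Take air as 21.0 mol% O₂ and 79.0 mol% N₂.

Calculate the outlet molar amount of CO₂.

Stoichiometric O₂ = 0.5 × 61.6 = 30.8 mol/s; O₂ fed = 30.8 × 1.821 = 56.09 mol/s.
N₂ fed = 56.09 × 79/21 = 211 mol/s.
Fuel reacted = 0.919 × 61.6 → ξ = 56.61 mol/s.
Outlet (n = n₀ + ν ξ):
  CO: 61.6 − 1(56.61) = 4.99
  O₂: 56.09 − 0.5(56.61) = 27.78
  N₂: 211 (inert)
  CO₂: 0 + 1(56.61) = 56.61

56.6 mol/s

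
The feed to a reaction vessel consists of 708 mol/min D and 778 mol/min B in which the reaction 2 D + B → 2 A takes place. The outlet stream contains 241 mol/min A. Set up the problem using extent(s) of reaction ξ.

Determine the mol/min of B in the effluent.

For A: n = n₀ + 2ξ → 241 = 0 + 2ξ, giving ξ = 120.5 mol/min.
Outlet amounts (n = n₀ + ν ξ):
  D: 708 − 2(120.5) = 467
  B: 778 − 1(120.5) = 657.5
  A: 0 + 2(120.5) = 241

658 mol/min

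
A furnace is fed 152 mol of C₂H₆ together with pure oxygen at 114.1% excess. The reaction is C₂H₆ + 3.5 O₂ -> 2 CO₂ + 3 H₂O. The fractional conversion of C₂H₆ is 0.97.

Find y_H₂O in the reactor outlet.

Stoichiometric O₂ = 3.5 × 152 = 532 mol; O₂ fed = 532 × 2.141 = 1139 mol.
Fuel reacted = 0.97 × 152 → ξ = 147.4 mol.
Outlet (n = n₀ + ν ξ):
  C₂H₆: 152 − 1(147.4) = 4.56
  O₂: 1139 − 3.5(147.4) = 623
  CO₂: 0 + 2(147.4) = 294.9
  H₂O: 0 + 3(147.4) = 442.3
Total out = 1365 mol; y_H₂O = 442.3 / 1365 = 0.3241.

0.324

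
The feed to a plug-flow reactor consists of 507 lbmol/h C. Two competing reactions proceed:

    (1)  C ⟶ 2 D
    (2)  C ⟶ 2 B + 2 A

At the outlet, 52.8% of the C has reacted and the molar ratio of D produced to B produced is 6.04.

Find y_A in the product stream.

Conversion of C: C consumed = 0.528 × 507 = 267.7 lbmol/h = 1ξ₁ + 1ξ₂.
Selectivity: 2ξ₁ / (2ξ₂) = 6.04 → ξ₁ = 6.04 ξ₂.
Substitute: (1·6.04 + 1) ξ₂ = 267.7 → ξ₂ = 38.03 lbmol/h, ξ₁ = 229.7 lbmol/h.
Outlet amounts (n = n₀ + Σ ν·ξ):
  C: 507 − 1(229.7) − 1(38.03) = 239.3
  D: 0 + 2(229.7) = 459.3
  B: 0 + 2(38.03) = 76.05
  A: 0 + 2(38.03) = 76.05
Total out = 850.7 lbmol/h; y_A = 76.05 / 850.7 = 0.08939.

0.0894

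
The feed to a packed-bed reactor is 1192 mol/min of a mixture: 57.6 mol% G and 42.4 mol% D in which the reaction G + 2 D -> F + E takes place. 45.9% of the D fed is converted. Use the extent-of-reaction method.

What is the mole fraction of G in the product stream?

D reacted = 0.459 × 505.4 = 232 mol/min; ν_D = −2, so ξ = 232/2 = 116 mol/min.
Outlet amounts (n = n₀ + ν ξ):
  G: 686.6 − 1(116) = 570.6
  D: 505.4 − 2(116) = 273.4
  F: 0 + 1(116) = 116
  E: 0 + 1(116) = 116
Total out = 1076 mol/min; y_G = 570.6 / 1076 = 0.5303.

0.53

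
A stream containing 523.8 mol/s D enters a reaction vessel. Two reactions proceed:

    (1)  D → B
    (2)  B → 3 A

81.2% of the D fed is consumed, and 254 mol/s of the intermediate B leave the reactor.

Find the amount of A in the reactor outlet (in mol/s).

514 mol/s

Conversion of D: D consumed = 1ξ₁ = 0.812 × 523.8 → ξ₁ = 425.3 mol/s.
B balance: n_B = 0 + 1ξ₁ − 1ξ₂ = 254 → ξ₂ = (1·425.3 − 254)/1 = 171.3 mol/s.
Outlet amounts (n = n₀ + Σ ν·ξ):
  D: 523.8 − 1(425.3) = 98.47
  B: 0 + 1(425.3) − 1(171.3) = 254
  A: 0 + 3(171.3) = 514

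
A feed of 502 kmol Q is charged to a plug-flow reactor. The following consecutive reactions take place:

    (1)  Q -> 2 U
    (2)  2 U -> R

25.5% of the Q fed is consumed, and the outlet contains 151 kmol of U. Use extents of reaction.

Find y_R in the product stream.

0.0909

Conversion of Q: Q consumed = 1ξ₁ = 0.255 × 502 → ξ₁ = 128 kmol.
U balance: n_U = 0 + 2ξ₁ − 2ξ₂ = 151 → ξ₂ = (2·128 − 151)/2 = 52.51 kmol.
Outlet amounts (n = n₀ + Σ ν·ξ):
  Q: 502 − 1(128) = 374
  U: 0 + 2(128) − 2(52.51) = 151
  R: 0 + 1(52.51) = 52.51
Total out = 577.5 kmol; y_R = 52.51 / 577.5 = 0.09093.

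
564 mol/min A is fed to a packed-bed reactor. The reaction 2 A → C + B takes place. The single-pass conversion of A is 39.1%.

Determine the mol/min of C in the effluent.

A reacted = 0.391 × 564 = 220.5 mol/min; ν_A = −2, so ξ = 220.5/2 = 110.3 mol/min.
Outlet amounts (n = n₀ + ν ξ):
  A: 564 − 2(110.3) = 343.5
  C: 0 + 1(110.3) = 110.3
  B: 0 + 1(110.3) = 110.3

110 mol/min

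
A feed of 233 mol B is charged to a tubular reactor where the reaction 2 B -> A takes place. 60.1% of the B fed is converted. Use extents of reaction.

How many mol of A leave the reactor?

70 mol

B reacted = 0.601 × 233 = 140 mol; ν_B = −2, so ξ = 140/2 = 70.02 mol.
Outlet amounts (n = n₀ + ν ξ):
  B: 233 − 2(70.02) = 92.97
  A: 0 + 1(70.02) = 70.02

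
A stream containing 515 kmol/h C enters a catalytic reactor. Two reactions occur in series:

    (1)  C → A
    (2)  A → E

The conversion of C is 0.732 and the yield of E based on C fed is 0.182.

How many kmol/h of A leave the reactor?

Conversion of C: C consumed = 1ξ₁ = 0.732 × 515 → ξ₁ = 377 kmol/h.
Yield of E: 1ξ₂ / 515 = 0.182 → ξ₂ = 93.73 kmol/h.
Outlet amounts (n = n₀ + Σ ν·ξ):
  C: 515 − 1(377) = 138
  A: 0 + 1(377) − 1(93.73) = 283.2
  E: 0 + 1(93.73) = 93.73

283 kmol/h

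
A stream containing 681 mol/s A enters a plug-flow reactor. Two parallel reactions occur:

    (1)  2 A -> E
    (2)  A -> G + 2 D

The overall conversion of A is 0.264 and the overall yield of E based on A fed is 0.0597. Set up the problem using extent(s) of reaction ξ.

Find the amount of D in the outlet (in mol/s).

197 mol/s

Yield of E: 1ξ₁ / 681 = 0.0597 → ξ₁ = 40.66 mol/s.
Conversion of A: 2ξ₁ + 1ξ₂ = 0.264 × 681 = 179.8 → ξ₂ = 98.47 mol/s.
Outlet amounts (n = n₀ + Σ ν·ξ):
  A: 681 − 2(40.66) − 1(98.47) = 501.2
  E: 0 + 1(40.66) = 40.66
  G: 0 + 1(98.47) = 98.47
  D: 0 + 2(98.47) = 196.9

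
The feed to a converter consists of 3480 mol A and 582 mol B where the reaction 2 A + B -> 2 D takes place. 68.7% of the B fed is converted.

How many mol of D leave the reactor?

800 mol

B reacted = 0.687 × 582 = 399.8 mol; ν_B = −1, so ξ = 399.8/1 = 399.8 mol.
Outlet amounts (n = n₀ + ν ξ):
  A: 3480 − 2(399.8) = 2680
  B: 582 − 1(399.8) = 182.2
  D: 0 + 2(399.8) = 799.7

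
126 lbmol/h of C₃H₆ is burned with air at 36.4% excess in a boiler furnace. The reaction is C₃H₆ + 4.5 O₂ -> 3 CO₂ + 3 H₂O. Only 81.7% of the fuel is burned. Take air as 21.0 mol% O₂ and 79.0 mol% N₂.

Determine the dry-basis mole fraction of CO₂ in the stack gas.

Stoichiometric O₂ = 4.5 × 126 = 567 lbmol/h; O₂ fed = 567 × 1.364 = 773.4 lbmol/h.
N₂ fed = 773.4 × 79/21 = 2909 lbmol/h.
Fuel reacted = 0.817 × 126 → ξ = 102.9 lbmol/h.
Outlet (n = n₀ + ν ξ):
  C₃H₆: 126 − 1(102.9) = 23.06
  O₂: 773.4 − 4.5(102.9) = 310.1
  N₂: 2909 (inert)
  CO₂: 0 + 3(102.9) = 308.8
  H₂O: 0 + 3(102.9) = 308.8
Dry total = 3551 lbmol/h; y_CO₂ (dry) = 308.8 / 3551 = 0.08696.

0.087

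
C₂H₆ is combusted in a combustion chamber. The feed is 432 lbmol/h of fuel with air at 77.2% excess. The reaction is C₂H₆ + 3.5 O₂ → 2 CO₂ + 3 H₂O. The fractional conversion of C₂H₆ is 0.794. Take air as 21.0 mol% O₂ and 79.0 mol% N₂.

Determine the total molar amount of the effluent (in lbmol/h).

13400 lbmol/h

Stoichiometric O₂ = 3.5 × 432 = 1512 lbmol/h; O₂ fed = 1512 × 1.772 = 2679 lbmol/h.
N₂ fed = 2679 × 79/21 = 10080 lbmol/h.
Fuel reacted = 0.794 × 432 → ξ = 343 lbmol/h.
Outlet (n = n₀ + ν ξ):
  C₂H₆: 432 − 1(343) = 88.99
  O₂: 2679 − 3.5(343) = 1479
  N₂: 10080 (inert)
  CO₂: 0 + 2(343) = 686
  H₂O: 0 + 3(343) = 1029
Total out = 88.99 + 1479 + 10080 + 686 + 1029 = 13360 lbmol/h.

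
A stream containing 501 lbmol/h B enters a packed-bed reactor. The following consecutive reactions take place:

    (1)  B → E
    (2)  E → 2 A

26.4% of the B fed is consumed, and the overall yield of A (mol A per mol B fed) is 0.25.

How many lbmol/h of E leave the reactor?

Conversion of B: B consumed = 1ξ₁ = 0.264 × 501 → ξ₁ = 132.3 lbmol/h.
Yield of A: 2ξ₂ / 501 = 0.25 → ξ₂ = 62.62 lbmol/h.
Outlet amounts (n = n₀ + Σ ν·ξ):
  B: 501 − 1(132.3) = 368.7
  E: 0 + 1(132.3) − 1(62.62) = 69.64
  A: 0 + 2(62.62) = 125.2

69.6 lbmol/h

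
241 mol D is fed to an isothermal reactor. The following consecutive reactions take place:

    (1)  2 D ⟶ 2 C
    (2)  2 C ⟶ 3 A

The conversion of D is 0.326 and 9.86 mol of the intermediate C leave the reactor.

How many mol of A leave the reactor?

Conversion of D: D consumed = 2ξ₁ = 0.326 × 241 → ξ₁ = 39.28 mol.
C balance: n_C = 0 + 2ξ₁ − 2ξ₂ = 9.86 → ξ₂ = (2·39.28 − 9.86)/2 = 34.35 mol.
Outlet amounts (n = n₀ + Σ ν·ξ):
  D: 241 − 2(39.28) = 162.4
  C: 0 + 2(39.28) − 2(34.35) = 9.86
  A: 0 + 3(34.35) = 103.1

103 mol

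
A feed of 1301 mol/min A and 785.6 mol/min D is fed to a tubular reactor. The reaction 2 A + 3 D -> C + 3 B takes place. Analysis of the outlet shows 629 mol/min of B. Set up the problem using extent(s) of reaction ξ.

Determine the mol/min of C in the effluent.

For B: n = n₀ + 3ξ → 629 = 0 + 3ξ, giving ξ = 209.7 mol/min.
Outlet amounts (n = n₀ + ν ξ):
  A: 1301 − 2(209.7) = 881.7
  D: 785.6 − 3(209.7) = 156.6
  C: 0 + 1(209.7) = 209.7
  B: 0 + 3(209.7) = 629

210 mol/min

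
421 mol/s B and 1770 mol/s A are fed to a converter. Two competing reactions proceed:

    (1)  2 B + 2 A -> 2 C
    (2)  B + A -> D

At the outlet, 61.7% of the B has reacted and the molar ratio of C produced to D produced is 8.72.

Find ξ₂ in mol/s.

ξ₂ = 26.7 mol/s

Conversion of B: B consumed = 0.617 × 421 = 259.8 mol/s = 2ξ₁ + 1ξ₂.
Selectivity: 2ξ₁ / (1ξ₂) = 8.72 → ξ₁ = 4.36 ξ₂.
Substitute: (2·4.36 + 1) ξ₂ = 259.8 → ξ₂ = 26.72 mol/s, ξ₁ = 116.5 mol/s.
Outlet amounts (n = n₀ + Σ ν·ξ):
  B: 421 − 2(116.5) − 1(26.72) = 161.2
  A: 1770 − 2(116.5) − 1(26.72) = 1510
  C: 0 + 2(116.5) = 233
  D: 0 + 1(26.72) = 26.72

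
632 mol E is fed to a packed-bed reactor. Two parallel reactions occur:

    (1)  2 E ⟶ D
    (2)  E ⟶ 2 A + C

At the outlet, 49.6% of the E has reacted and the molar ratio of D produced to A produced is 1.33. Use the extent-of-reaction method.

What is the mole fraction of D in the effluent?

0.22

Conversion of E: E consumed = 0.496 × 632 = 313.5 mol = 2ξ₁ + 1ξ₂.
Selectivity: 1ξ₁ / (2ξ₂) = 1.33 → ξ₁ = 2.66 ξ₂.
Substitute: (2·2.66 + 1) ξ₂ = 313.5 → ξ₂ = 49.6 mol, ξ₁ = 131.9 mol.
Outlet amounts (n = n₀ + Σ ν·ξ):
  E: 632 − 2(131.9) − 1(49.6) = 318.5
  D: 0 + 1(131.9) = 131.9
  A: 0 + 2(49.6) = 99.2
  C: 0 + 1(49.6) = 49.6
Total out = 599.3 mol; y_D = 131.9 / 599.3 = 0.2202.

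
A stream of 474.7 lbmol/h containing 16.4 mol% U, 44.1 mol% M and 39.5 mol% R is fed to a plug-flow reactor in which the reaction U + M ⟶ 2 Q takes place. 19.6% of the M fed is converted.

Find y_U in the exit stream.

0.0776

M reacted = 0.196 × 209.3 = 41.03 lbmol/h; ν_M = −1, so ξ = 41.03/1 = 41.03 lbmol/h.
Outlet amounts (n = n₀ + ν ξ):
  U: 77.85 − 1(41.03) = 36.82
  M: 209.3 − 1(41.03) = 168.3
  Q: 0 + 2(41.03) = 82.06
  R: 187.5 (inert)
Total out = 474.7 lbmol/h; y_U = 36.82 / 474.7 = 0.07756.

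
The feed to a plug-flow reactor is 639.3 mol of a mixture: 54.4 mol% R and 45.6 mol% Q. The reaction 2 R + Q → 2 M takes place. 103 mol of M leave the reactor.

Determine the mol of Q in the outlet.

240 mol

For M: n = n₀ + 2ξ → 103 = 0 + 2ξ, giving ξ = 51.5 mol.
Outlet amounts (n = n₀ + ν ξ):
  R: 347.8 − 2(51.5) = 244.8
  Q: 291.5 − 1(51.5) = 240
  M: 0 + 2(51.5) = 103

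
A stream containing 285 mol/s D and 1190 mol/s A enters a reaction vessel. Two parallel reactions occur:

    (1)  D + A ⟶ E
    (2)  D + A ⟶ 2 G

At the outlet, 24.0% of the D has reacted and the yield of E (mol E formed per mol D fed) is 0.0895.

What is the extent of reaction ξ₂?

Yield of E: 1ξ₁ / 285 = 0.0895 → ξ₁ = 25.51 mol/s.
Conversion of D: 1ξ₁ + 1ξ₂ = 0.24 × 285 = 68.4 → ξ₂ = 42.89 mol/s.
Outlet amounts (n = n₀ + Σ ν·ξ):
  D: 285 − 1(25.51) − 1(42.89) = 216.6
  A: 1190 − 1(25.51) − 1(42.89) = 1122
  E: 0 + 1(25.51) = 25.51
  G: 0 + 2(42.89) = 85.78

ξ₂ = 42.9 mol/s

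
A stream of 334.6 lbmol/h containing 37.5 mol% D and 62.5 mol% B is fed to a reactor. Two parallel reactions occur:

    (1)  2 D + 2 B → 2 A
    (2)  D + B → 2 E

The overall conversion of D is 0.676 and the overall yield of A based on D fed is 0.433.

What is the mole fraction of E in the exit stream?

0.218

Yield of A: 2ξ₁ / 125.5 = 0.433 → ξ₁ = 27.17 lbmol/h.
Conversion of D: 2ξ₁ + 1ξ₂ = 0.676 × 125.5 = 84.82 → ξ₂ = 30.49 lbmol/h.
Outlet amounts (n = n₀ + Σ ν·ξ):
  D: 125.5 − 2(27.17) − 1(30.49) = 40.65
  B: 209.1 − 2(27.17) − 1(30.49) = 124.3
  A: 0 + 2(27.17) = 54.33
  E: 0 + 2(30.49) = 60.98
Total out = 280.3 lbmol/h; y_E = 60.98 / 280.3 = 0.2176.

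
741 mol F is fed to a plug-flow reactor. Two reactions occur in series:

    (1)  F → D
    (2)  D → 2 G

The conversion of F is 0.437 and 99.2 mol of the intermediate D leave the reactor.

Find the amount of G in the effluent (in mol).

449 mol

Conversion of F: F consumed = 1ξ₁ = 0.437 × 741 → ξ₁ = 323.8 mol.
D balance: n_D = 0 + 1ξ₁ − 1ξ₂ = 99.2 → ξ₂ = (1·323.8 − 99.2)/1 = 224.6 mol.
Outlet amounts (n = n₀ + Σ ν·ξ):
  F: 741 − 1(323.8) = 417.2
  D: 0 + 1(323.8) − 1(224.6) = 99.2
  G: 0 + 2(224.6) = 449.2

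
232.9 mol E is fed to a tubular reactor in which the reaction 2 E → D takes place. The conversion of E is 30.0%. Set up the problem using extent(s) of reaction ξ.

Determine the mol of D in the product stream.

E reacted = 0.3 × 232.9 = 69.87 mol; ν_E = −2, so ξ = 69.87/2 = 34.94 mol.
Outlet amounts (n = n₀ + ν ξ):
  E: 232.9 − 2(34.94) = 163
  D: 0 + 1(34.94) = 34.94

34.9 mol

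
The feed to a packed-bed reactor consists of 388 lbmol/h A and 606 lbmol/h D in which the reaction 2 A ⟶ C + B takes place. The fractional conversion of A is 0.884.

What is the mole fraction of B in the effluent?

A reacted = 0.884 × 388 = 343 lbmol/h; ν_A = −2, so ξ = 343/2 = 171.5 lbmol/h.
Outlet amounts (n = n₀ + ν ξ):
  A: 388 − 2(171.5) = 45.01
  C: 0 + 1(171.5) = 171.5
  B: 0 + 1(171.5) = 171.5
  D: 606 (inert)
Total out = 994 lbmol/h; y_B = 171.5 / 994 = 0.1725.

0.173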